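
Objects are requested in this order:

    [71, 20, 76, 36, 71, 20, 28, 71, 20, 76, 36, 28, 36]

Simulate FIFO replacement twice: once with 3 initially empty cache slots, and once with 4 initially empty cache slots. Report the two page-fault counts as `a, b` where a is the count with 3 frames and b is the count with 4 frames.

9, 10

3 frames: F F F F F F F . . F F . . → 9 faults.
4 frames: F F F F . . F F F F F F . → 10 faults.
10 > 9: adding a frame increased faults — Belady's anomaly.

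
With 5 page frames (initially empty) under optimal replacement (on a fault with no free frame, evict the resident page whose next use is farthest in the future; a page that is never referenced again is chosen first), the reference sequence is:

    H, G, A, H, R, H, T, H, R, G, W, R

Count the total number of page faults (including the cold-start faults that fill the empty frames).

6

H -> fault, frames [H]
G -> fault, frames [H, G]
A -> fault, frames [H, G, A]
H -> hit
R -> fault, frames [H, G, A, R]
H -> hit
T -> fault, frames [H, G, A, R, T]
H -> hit
R -> hit
G -> hit
W -> fault, evict T, frames [H, G, A, R, W]
R -> hit
Page faults: 6.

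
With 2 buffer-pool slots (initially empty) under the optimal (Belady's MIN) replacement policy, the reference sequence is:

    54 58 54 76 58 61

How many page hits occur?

2

54 → miss, frames {54}
58 → miss, frames {54,58}
54 → hit
76 → miss, evict 54, frames {58,76}
58 → hit
61 → miss, evict 76, frames {58,61}
Hits: 2.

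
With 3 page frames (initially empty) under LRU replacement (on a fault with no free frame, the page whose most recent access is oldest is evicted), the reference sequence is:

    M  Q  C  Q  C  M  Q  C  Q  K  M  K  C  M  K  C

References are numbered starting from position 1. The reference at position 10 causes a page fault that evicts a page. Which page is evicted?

pos 1: M: fault, frames (M)
pos 2: Q: fault, frames (M Q)
pos 3: C: fault, frames (M Q C)
pos 4: Q: hit
pos 5: C: hit
pos 6: M: hit
pos 7: Q: hit
pos 8: C: hit
pos 9: Q: hit
pos 10: K: fault, evict M, frames (C Q K)
At position 10, page M is evicted.

M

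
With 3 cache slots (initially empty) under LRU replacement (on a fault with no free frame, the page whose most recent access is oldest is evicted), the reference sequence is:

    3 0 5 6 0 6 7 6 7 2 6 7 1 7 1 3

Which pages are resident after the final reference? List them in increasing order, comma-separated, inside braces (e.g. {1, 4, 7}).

{1, 3, 7}

3 → miss, frames {3}
0 → miss, frames {3,0}
5 → miss, frames {3,0,5}
6 → miss, evict 3, frames {0,5,6}
0 → hit
6 → hit
7 → miss, evict 5, frames {0,6,7}
6 → hit
7 → hit
2 → miss, evict 0, frames {6,7,2}
6 → hit
7 → hit
1 → miss, evict 2, frames {6,7,1}
7 → hit
1 → hit
3 → miss, evict 6, frames {7,1,3}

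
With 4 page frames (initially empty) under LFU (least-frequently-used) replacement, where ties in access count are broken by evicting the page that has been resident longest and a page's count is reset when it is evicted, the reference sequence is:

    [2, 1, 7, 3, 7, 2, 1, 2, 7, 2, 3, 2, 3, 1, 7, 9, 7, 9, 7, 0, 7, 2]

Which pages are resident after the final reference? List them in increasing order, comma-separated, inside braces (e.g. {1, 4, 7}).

{0, 2, 3, 7}

2 → miss, frames {2}
1 → miss, frames {2,1}
7 → miss, frames {2,1,7}
3 → miss, frames {2,1,7,3}
7 → hit
2 → hit
1 → hit
2 → hit
7 → hit
2 → hit
3 → hit
2 → hit
3 → hit
1 → hit
7 → hit
9 → miss, evict 1, frames {2,7,3,9}
7 → hit
9 → hit
7 → hit
0 → miss, evict 9, frames {2,7,3,0}
7 → hit
2 → hit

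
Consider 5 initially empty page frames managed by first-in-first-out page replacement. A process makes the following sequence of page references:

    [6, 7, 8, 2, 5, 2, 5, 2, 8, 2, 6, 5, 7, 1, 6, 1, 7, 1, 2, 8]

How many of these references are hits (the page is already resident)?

6: miss, frames (6)
7: miss, frames (6 7)
8: miss, frames (6 7 8)
2: miss, frames (6 7 8 2)
5: miss, frames (6 7 8 2 5)
2: hit
5: hit
2: hit
8: hit
2: hit
6: hit
5: hit
7: hit
1: miss, evict 6, frames (7 8 2 5 1)
6: miss, evict 7, frames (8 2 5 1 6)
1: hit
7: miss, evict 8, frames (2 5 1 6 7)
1: hit
2: hit
8: miss, evict 2, frames (5 1 6 7 8)
Hits: 11.

11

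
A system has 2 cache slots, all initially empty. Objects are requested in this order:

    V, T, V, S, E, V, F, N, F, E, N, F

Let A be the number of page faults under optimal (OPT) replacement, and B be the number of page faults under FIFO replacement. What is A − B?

-1

Under OPT: F F . F F . F F . F . F → 8 faults.
Under FIFO: F F . F F F F F . F . F → 9 faults.
A − B = 8 − 9 = -1.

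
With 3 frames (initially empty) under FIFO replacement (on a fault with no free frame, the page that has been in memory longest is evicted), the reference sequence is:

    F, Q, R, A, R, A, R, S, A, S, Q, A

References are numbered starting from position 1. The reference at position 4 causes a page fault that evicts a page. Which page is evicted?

pos 1: F: miss, frames (F)
pos 2: Q: miss, frames (F Q)
pos 3: R: miss, frames (F Q R)
pos 4: A: miss, evict F, frames (Q R A)
At position 4, page F is evicted.

F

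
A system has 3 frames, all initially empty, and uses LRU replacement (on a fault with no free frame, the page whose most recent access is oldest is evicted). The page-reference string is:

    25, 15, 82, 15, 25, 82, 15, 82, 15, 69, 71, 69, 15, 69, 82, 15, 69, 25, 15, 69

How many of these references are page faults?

7

25 → fault, frames {25}
15 → fault, frames {25,15}
82 → fault, frames {25,15,82}
15 → hit
25 → hit
82 → hit
15 → hit
82 → hit
15 → hit
69 → fault, evict 25, frames {82,15,69}
71 → fault, evict 82, frames {15,69,71}
69 → hit
15 → hit
69 → hit
82 → fault, evict 71, frames {15,69,82}
15 → hit
69 → hit
25 → fault, evict 82, frames {15,69,25}
15 → hit
69 → hit
Page faults: 7.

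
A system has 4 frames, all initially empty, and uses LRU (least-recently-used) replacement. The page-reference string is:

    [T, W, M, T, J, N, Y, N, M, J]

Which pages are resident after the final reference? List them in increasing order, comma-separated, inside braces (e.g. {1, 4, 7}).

T → fault, frames [T]
W → fault, frames [T, W]
M → fault, frames [T, W, M]
T → hit
J → fault, frames [W, M, T, J]
N → fault, evict W, frames [M, T, J, N]
Y → fault, evict M, frames [T, J, N, Y]
N → hit
M → fault, evict T, frames [J, Y, N, M]
J → hit

{J, M, N, Y}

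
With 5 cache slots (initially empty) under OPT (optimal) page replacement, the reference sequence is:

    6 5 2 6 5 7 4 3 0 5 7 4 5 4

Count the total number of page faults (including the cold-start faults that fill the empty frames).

6: fault, frames [6]
5: fault, frames [6, 5]
2: fault, frames [6, 5, 2]
6: hit
5: hit
7: fault, frames [6, 5, 2, 7]
4: fault, frames [6, 5, 2, 7, 4]
3: fault, evict 2, frames [6, 5, 7, 4, 3]
0: fault, evict 3, frames [6, 5, 7, 4, 0]
5: hit
7: hit
4: hit
5: hit
4: hit
Page faults: 7.

7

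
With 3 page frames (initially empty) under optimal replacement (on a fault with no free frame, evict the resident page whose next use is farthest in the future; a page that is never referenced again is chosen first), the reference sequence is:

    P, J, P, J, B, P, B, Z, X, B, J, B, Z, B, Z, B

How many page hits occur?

10

P → miss, frames (P)
J → miss, frames (P J)
P → hit
J → hit
B → miss, frames (P J B)
P → hit
B → hit
Z → miss, evict P, frames (J B Z)
X → miss, evict Z, frames (J B X)
B → hit
J → hit
B → hit
Z → miss, evict X, frames (J B Z)
B → hit
Z → hit
B → hit
Hits: 10.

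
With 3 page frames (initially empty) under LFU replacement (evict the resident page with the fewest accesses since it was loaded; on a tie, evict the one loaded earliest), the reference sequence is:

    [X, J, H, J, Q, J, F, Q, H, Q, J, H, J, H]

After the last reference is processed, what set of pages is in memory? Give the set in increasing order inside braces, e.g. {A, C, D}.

X → fault, frames {X}
J → fault, frames {X,J}
H → fault, frames {X,J,H}
J → hit
Q → fault, evict X, frames {J,H,Q}
J → hit
F → fault, evict H, frames {J,Q,F}
Q → hit
H → fault, evict F, frames {J,Q,H}
Q → hit
J → hit
H → hit
J → hit
H → hit

{H, J, Q}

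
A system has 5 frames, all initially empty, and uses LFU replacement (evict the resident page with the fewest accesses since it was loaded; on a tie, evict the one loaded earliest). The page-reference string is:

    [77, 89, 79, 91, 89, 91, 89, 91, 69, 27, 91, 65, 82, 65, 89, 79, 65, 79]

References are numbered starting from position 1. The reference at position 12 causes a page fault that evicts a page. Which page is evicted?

pos 1: 77 → fault, frames [77]
pos 2: 89 → fault, frames [77, 89]
pos 3: 79 → fault, frames [77, 89, 79]
pos 4: 91 → fault, frames [77, 89, 79, 91]
pos 5: 89 → hit
pos 6: 91 → hit
pos 7: 89 → hit
pos 8: 91 → hit
pos 9: 69 → fault, frames [77, 89, 79, 91, 69]
pos 10: 27 → fault, evict 77, frames [89, 79, 91, 69, 27]
pos 11: 91 → hit
pos 12: 65 → fault, evict 79, frames [89, 91, 69, 27, 65]
At position 12, page 79 is evicted.

79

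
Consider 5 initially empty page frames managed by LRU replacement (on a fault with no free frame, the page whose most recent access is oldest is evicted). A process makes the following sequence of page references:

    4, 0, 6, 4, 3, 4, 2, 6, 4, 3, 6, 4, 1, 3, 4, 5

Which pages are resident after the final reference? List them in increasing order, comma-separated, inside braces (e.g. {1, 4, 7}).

{1, 3, 4, 5, 6}

4: miss, frames [4]
0: miss, frames [4, 0]
6: miss, frames [4, 0, 6]
4: hit
3: miss, frames [0, 6, 4, 3]
4: hit
2: miss, frames [0, 6, 3, 4, 2]
6: hit
4: hit
3: hit
6: hit
4: hit
1: miss, evict 0, frames [2, 3, 6, 4, 1]
3: hit
4: hit
5: miss, evict 2, frames [6, 1, 3, 4, 5]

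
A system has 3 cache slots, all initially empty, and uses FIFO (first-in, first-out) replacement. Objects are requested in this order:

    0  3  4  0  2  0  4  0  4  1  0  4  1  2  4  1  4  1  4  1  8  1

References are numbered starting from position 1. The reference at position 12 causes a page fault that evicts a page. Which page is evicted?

2

pos 1: 0: miss, frames {0}
pos 2: 3: miss, frames {0,3}
pos 3: 4: miss, frames {0,3,4}
pos 4: 0: hit
pos 5: 2: miss, evict 0, frames {3,4,2}
pos 6: 0: miss, evict 3, frames {4,2,0}
pos 7: 4: hit
pos 8: 0: hit
pos 9: 4: hit
pos 10: 1: miss, evict 4, frames {2,0,1}
pos 11: 0: hit
pos 12: 4: miss, evict 2, frames {0,1,4}
At position 12, page 2 is evicted.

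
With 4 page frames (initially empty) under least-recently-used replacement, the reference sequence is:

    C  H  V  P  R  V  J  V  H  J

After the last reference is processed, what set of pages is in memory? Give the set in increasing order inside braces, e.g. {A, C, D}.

{H, J, R, V}

C -> fault, frames {C}
H -> fault, frames {C,H}
V -> fault, frames {C,H,V}
P -> fault, frames {C,H,V,P}
R -> fault, evict C, frames {H,V,P,R}
V -> hit
J -> fault, evict H, frames {P,R,V,J}
V -> hit
H -> fault, evict P, frames {R,J,V,H}
J -> hit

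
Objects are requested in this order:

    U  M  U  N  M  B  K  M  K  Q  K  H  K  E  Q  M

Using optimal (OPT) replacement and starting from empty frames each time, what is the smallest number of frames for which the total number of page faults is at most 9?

f=1: 16 faults
f=2: 10 faults
f=3: 9 faults
f=4: 8 faults
f=5: 8 faults
f=6: 8 faults
f=7: 8 faults
f=8: 8 faults
Smallest f with faults ≤ 9 is 3.

3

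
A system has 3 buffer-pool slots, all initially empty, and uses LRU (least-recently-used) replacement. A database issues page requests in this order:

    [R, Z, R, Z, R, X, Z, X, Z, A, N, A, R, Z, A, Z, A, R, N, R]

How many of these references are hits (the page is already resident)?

R → miss, frames (R)
Z → miss, frames (R Z)
R → hit
Z → hit
R → hit
X → miss, frames (Z R X)
Z → hit
X → hit
Z → hit
A → miss, evict R, frames (X Z A)
N → miss, evict X, frames (Z A N)
A → hit
R → miss, evict Z, frames (N A R)
Z → miss, evict N, frames (A R Z)
A → hit
Z → hit
A → hit
R → hit
N → miss, evict Z, frames (A R N)
R → hit
Hits: 12.

12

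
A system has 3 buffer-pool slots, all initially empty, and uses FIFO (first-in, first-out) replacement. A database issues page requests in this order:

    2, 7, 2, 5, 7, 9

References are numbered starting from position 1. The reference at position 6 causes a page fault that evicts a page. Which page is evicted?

2

pos 1: 2 -> fault, frames (2)
pos 2: 7 -> fault, frames (2 7)
pos 3: 2 -> hit
pos 4: 5 -> fault, frames (2 7 5)
pos 5: 7 -> hit
pos 6: 9 -> fault, evict 2, frames (7 5 9)
At position 6, page 2 is evicted.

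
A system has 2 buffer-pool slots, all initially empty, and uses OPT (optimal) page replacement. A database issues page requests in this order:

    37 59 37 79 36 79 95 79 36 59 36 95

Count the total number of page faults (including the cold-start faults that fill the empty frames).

37: fault, frames (37)
59: fault, frames (37 59)
37: hit
79: fault, evict 37, frames (59 79)
36: fault, evict 59, frames (79 36)
79: hit
95: fault, evict 36, frames (79 95)
79: hit
36: fault, evict 79, frames (95 36)
59: fault, evict 95, frames (36 59)
36: hit
95: fault, evict 59, frames (36 95)
Page faults: 8.

8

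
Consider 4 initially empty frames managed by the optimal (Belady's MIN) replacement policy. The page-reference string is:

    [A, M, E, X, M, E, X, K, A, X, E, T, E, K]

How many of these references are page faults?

6

A → miss, frames [A]
M → miss, frames [A, M]
E → miss, frames [A, M, E]
X → miss, frames [A, M, E, X]
M → hit
E → hit
X → hit
K → miss, evict M, frames [A, E, X, K]
A → hit
X → hit
E → hit
T → miss, evict X, frames [A, E, K, T]
E → hit
K → hit
Page faults: 6.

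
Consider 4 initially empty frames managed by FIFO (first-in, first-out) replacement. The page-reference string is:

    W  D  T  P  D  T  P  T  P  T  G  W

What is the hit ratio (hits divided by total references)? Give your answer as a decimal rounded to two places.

W → miss, frames [W]
D → miss, frames [W, D]
T → miss, frames [W, D, T]
P → miss, frames [W, D, T, P]
D → hit
T → hit
P → hit
T → hit
P → hit
T → hit
G → miss, evict W, frames [D, T, P, G]
W → miss, evict D, frames [T, P, G, W]
Hits: 6 of 12 references → 6/12 = 0.5000.

0.50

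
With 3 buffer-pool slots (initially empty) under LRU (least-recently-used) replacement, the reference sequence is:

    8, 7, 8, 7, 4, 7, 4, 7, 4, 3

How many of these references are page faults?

4

8: miss, frames (8)
7: miss, frames (8 7)
8: hit
7: hit
4: miss, frames (8 7 4)
7: hit
4: hit
7: hit
4: hit
3: miss, evict 8, frames (7 4 3)
Page faults: 4.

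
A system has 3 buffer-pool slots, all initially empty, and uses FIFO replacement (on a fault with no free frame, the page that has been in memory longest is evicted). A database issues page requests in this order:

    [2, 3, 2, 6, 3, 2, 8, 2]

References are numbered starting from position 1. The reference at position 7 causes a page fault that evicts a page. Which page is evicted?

2

pos 1: 2 -> miss, frames (2)
pos 2: 3 -> miss, frames (2 3)
pos 3: 2 -> hit
pos 4: 6 -> miss, frames (2 3 6)
pos 5: 3 -> hit
pos 6: 2 -> hit
pos 7: 8 -> miss, evict 2, frames (3 6 8)
At position 7, page 2 is evicted.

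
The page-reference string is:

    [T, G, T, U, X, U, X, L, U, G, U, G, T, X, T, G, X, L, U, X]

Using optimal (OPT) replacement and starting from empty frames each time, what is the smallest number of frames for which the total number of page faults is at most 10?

3

f=1: 20 faults
f=2: 11 faults
f=3: 9 faults
f=4: 7 faults
f=5: 5 faults
Smallest f with faults ≤ 10 is 3.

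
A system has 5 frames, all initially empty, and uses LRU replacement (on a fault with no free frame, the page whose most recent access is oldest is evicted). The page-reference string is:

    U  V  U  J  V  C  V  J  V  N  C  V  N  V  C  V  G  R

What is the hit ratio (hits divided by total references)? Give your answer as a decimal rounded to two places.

U: miss, frames [U]
V: miss, frames [U, V]
U: hit
J: miss, frames [V, U, J]
V: hit
C: miss, frames [U, J, V, C]
V: hit
J: hit
V: hit
N: miss, frames [U, C, J, V, N]
C: hit
V: hit
N: hit
V: hit
C: hit
V: hit
G: miss, evict U, frames [J, N, C, V, G]
R: miss, evict J, frames [N, C, V, G, R]
Hits: 11 of 18 references → 11/18 = 0.6111.

0.61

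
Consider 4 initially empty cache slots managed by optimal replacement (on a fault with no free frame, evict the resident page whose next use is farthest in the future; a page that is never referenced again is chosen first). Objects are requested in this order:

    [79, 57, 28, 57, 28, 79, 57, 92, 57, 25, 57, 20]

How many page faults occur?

79 -> fault, frames [79]
57 -> fault, frames [79, 57]
28 -> fault, frames [79, 57, 28]
57 -> hit
28 -> hit
79 -> hit
57 -> hit
92 -> fault, frames [79, 57, 28, 92]
57 -> hit
25 -> fault, evict 92, frames [79, 57, 28, 25]
57 -> hit
20 -> fault, evict 25, frames [79, 57, 28, 20]
Page faults: 6.

6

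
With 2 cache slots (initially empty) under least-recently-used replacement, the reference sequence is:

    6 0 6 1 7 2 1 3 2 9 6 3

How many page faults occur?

6: miss, frames [6]
0: miss, frames [6, 0]
6: hit
1: miss, evict 0, frames [6, 1]
7: miss, evict 6, frames [1, 7]
2: miss, evict 1, frames [7, 2]
1: miss, evict 7, frames [2, 1]
3: miss, evict 2, frames [1, 3]
2: miss, evict 1, frames [3, 2]
9: miss, evict 3, frames [2, 9]
6: miss, evict 2, frames [9, 6]
3: miss, evict 9, frames [6, 3]
Page faults: 11.

11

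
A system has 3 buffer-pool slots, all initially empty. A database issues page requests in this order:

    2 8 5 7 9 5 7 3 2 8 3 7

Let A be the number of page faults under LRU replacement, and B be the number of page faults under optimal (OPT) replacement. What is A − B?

1

Under LRU: F F F F F . . F F F . F → 9 faults.
Under OPT: F F F F F . . F F F . . → 8 faults.
A − B = 9 − 8 = 1.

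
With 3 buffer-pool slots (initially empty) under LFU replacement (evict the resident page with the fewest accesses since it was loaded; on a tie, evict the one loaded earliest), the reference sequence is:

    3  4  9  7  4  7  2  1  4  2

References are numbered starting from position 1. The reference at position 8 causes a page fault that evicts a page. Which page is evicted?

pos 1: 3 → fault, frames [3]
pos 2: 4 → fault, frames [3, 4]
pos 3: 9 → fault, frames [3, 4, 9]
pos 4: 7 → fault, evict 3, frames [4, 9, 7]
pos 5: 4 → hit
pos 6: 7 → hit
pos 7: 2 → fault, evict 9, frames [4, 7, 2]
pos 8: 1 → fault, evict 2, frames [4, 7, 1]
At position 8, page 2 is evicted.

2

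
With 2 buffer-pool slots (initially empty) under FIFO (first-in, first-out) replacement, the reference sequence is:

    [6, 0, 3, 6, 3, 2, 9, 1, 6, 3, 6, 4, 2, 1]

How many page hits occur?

2

6: fault, frames [6]
0: fault, frames [6, 0]
3: fault, evict 6, frames [0, 3]
6: fault, evict 0, frames [3, 6]
3: hit
2: fault, evict 3, frames [6, 2]
9: fault, evict 6, frames [2, 9]
1: fault, evict 2, frames [9, 1]
6: fault, evict 9, frames [1, 6]
3: fault, evict 1, frames [6, 3]
6: hit
4: fault, evict 6, frames [3, 4]
2: fault, evict 3, frames [4, 2]
1: fault, evict 4, frames [2, 1]
Hits: 2.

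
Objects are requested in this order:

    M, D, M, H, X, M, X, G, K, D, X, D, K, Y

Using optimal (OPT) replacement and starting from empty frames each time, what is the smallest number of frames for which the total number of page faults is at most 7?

f=1: 14 faults
f=2: 9 faults
f=3: 7 faults
f=4: 7 faults
f=5: 7 faults
f=6: 7 faults
f=7: 7 faults
Smallest f with faults ≤ 7 is 3.

3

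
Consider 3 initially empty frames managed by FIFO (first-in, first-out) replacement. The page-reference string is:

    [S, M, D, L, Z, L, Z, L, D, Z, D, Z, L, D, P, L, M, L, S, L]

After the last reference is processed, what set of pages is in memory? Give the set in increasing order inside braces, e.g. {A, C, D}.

{L, M, S}

S -> fault, frames {S}
M -> fault, frames {S,M}
D -> fault, frames {S,M,D}
L -> fault, evict S, frames {M,D,L}
Z -> fault, evict M, frames {D,L,Z}
L -> hit
Z -> hit
L -> hit
D -> hit
Z -> hit
D -> hit
Z -> hit
L -> hit
D -> hit
P -> fault, evict D, frames {L,Z,P}
L -> hit
M -> fault, evict L, frames {Z,P,M}
L -> fault, evict Z, frames {P,M,L}
S -> fault, evict P, frames {M,L,S}
L -> hit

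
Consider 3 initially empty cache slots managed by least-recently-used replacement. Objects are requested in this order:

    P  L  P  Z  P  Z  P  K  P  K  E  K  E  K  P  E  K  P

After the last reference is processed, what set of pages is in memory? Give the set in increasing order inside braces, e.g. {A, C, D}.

{E, K, P}

P -> miss, frames {P}
L -> miss, frames {P,L}
P -> hit
Z -> miss, frames {L,P,Z}
P -> hit
Z -> hit
P -> hit
K -> miss, evict L, frames {Z,P,K}
P -> hit
K -> hit
E -> miss, evict Z, frames {P,K,E}
K -> hit
E -> hit
K -> hit
P -> hit
E -> hit
K -> hit
P -> hit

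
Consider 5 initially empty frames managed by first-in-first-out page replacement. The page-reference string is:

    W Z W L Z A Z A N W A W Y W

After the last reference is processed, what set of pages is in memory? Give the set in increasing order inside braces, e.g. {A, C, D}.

{A, L, N, W, Y}

W → miss, frames (W)
Z → miss, frames (W Z)
W → hit
L → miss, frames (W Z L)
Z → hit
A → miss, frames (W Z L A)
Z → hit
A → hit
N → miss, frames (W Z L A N)
W → hit
A → hit
W → hit
Y → miss, evict W, frames (Z L A N Y)
W → miss, evict Z, frames (L A N Y W)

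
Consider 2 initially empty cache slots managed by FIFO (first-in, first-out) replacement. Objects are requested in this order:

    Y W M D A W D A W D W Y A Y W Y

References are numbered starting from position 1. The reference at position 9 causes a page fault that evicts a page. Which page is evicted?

pos 1: Y: miss, frames [Y]
pos 2: W: miss, frames [Y, W]
pos 3: M: miss, evict Y, frames [W, M]
pos 4: D: miss, evict W, frames [M, D]
pos 5: A: miss, evict M, frames [D, A]
pos 6: W: miss, evict D, frames [A, W]
pos 7: D: miss, evict A, frames [W, D]
pos 8: A: miss, evict W, frames [D, A]
pos 9: W: miss, evict D, frames [A, W]
At position 9, page D is evicted.

D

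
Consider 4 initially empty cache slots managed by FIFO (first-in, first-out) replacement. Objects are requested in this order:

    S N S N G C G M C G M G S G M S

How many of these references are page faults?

6

S → fault, frames {S}
N → fault, frames {S,N}
S → hit
N → hit
G → fault, frames {S,N,G}
C → fault, frames {S,N,G,C}
G → hit
M → fault, evict S, frames {N,G,C,M}
C → hit
G → hit
M → hit
G → hit
S → fault, evict N, frames {G,C,M,S}
G → hit
M → hit
S → hit
Page faults: 6.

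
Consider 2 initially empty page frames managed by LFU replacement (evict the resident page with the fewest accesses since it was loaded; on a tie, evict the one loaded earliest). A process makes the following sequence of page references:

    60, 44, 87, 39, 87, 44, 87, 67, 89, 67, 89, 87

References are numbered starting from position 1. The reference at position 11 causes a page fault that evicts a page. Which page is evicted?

pos 1: 60: miss, frames [60]
pos 2: 44: miss, frames [60, 44]
pos 3: 87: miss, evict 60, frames [44, 87]
pos 4: 39: miss, evict 44, frames [87, 39]
pos 5: 87: hit
pos 6: 44: miss, evict 39, frames [87, 44]
pos 7: 87: hit
pos 8: 67: miss, evict 44, frames [87, 67]
pos 9: 89: miss, evict 67, frames [87, 89]
pos 10: 67: miss, evict 89, frames [87, 67]
pos 11: 89: miss, evict 67, frames [87, 89]
At position 11, page 67 is evicted.

67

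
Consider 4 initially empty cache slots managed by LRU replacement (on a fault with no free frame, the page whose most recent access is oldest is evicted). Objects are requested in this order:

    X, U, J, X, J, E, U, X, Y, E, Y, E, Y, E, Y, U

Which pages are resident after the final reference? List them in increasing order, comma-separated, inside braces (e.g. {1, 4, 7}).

X: miss, frames [X]
U: miss, frames [X, U]
J: miss, frames [X, U, J]
X: hit
J: hit
E: miss, frames [U, X, J, E]
U: hit
X: hit
Y: miss, evict J, frames [E, U, X, Y]
E: hit
Y: hit
E: hit
Y: hit
E: hit
Y: hit
U: hit

{E, U, X, Y}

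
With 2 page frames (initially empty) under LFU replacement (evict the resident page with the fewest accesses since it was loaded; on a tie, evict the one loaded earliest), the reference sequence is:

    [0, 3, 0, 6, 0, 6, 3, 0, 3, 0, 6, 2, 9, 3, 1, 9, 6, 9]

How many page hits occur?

6

0 → fault, frames (0)
3 → fault, frames (0 3)
0 → hit
6 → fault, evict 3, frames (0 6)
0 → hit
6 → hit
3 → fault, evict 6, frames (0 3)
0 → hit
3 → hit
0 → hit
6 → fault, evict 3, frames (0 6)
2 → fault, evict 6, frames (0 2)
9 → fault, evict 2, frames (0 9)
3 → fault, evict 9, frames (0 3)
1 → fault, evict 3, frames (0 1)
9 → fault, evict 1, frames (0 9)
6 → fault, evict 9, frames (0 6)
9 → fault, evict 6, frames (0 9)
Hits: 6.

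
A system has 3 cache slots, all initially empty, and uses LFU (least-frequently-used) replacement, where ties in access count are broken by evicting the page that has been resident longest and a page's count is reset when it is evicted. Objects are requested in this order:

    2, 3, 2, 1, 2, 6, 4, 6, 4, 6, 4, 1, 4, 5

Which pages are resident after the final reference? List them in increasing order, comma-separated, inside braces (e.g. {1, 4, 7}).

2: fault, frames (2)
3: fault, frames (2 3)
2: hit
1: fault, frames (2 3 1)
2: hit
6: fault, evict 3, frames (2 1 6)
4: fault, evict 1, frames (2 6 4)
6: hit
4: hit
6: hit
4: hit
1: fault, evict 2, frames (6 4 1)
4: hit
5: fault, evict 1, frames (6 4 5)

{4, 5, 6}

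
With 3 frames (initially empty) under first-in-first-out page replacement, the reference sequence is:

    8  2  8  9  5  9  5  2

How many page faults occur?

8: miss, frames [8]
2: miss, frames [8, 2]
8: hit
9: miss, frames [8, 2, 9]
5: miss, evict 8, frames [2, 9, 5]
9: hit
5: hit
2: hit
Page faults: 4.

4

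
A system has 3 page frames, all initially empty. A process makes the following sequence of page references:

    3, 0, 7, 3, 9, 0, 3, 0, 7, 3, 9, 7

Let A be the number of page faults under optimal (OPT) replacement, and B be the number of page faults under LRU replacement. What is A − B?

-2

Under OPT: F F F . F . . . F . . . → 5 faults.
Under LRU: F F F . F F . . F . F . → 7 faults.
A − B = 5 − 7 = -2.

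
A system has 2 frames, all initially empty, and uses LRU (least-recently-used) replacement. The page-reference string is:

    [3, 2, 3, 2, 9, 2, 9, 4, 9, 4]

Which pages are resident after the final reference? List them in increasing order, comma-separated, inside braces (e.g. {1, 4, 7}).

3 -> miss, frames [3]
2 -> miss, frames [3, 2]
3 -> hit
2 -> hit
9 -> miss, evict 3, frames [2, 9]
2 -> hit
9 -> hit
4 -> miss, evict 2, frames [9, 4]
9 -> hit
4 -> hit

{4, 9}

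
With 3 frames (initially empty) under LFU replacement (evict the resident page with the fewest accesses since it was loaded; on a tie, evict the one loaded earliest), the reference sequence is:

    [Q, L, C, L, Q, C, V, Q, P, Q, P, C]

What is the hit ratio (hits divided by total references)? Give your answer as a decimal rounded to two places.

0.33

Q -> fault, frames {Q}
L -> fault, frames {Q,L}
C -> fault, frames {Q,L,C}
L -> hit
Q -> hit
C -> hit
V -> fault, evict Q, frames {L,C,V}
Q -> fault, evict V, frames {L,C,Q}
P -> fault, evict Q, frames {L,C,P}
Q -> fault, evict P, frames {L,C,Q}
P -> fault, evict Q, frames {L,C,P}
C -> hit
Hits: 4 of 12 references → 4/12 = 0.3333.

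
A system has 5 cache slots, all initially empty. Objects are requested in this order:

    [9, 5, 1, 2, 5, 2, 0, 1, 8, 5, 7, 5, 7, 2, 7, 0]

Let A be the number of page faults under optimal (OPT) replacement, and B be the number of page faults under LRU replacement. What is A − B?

Under OPT: F F F F . . F . F . F . . . . . → 7 faults.
Under LRU: F F F F . . F . F . F . . F . F → 9 faults.
A − B = 7 − 9 = -2.

-2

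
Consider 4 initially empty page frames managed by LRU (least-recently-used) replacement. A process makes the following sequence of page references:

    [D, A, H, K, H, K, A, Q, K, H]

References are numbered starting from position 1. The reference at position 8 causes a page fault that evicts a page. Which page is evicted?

D

pos 1: D: miss, frames (D)
pos 2: A: miss, frames (D A)
pos 3: H: miss, frames (D A H)
pos 4: K: miss, frames (D A H K)
pos 5: H: hit
pos 6: K: hit
pos 7: A: hit
pos 8: Q: miss, evict D, frames (H K A Q)
At position 8, page D is evicted.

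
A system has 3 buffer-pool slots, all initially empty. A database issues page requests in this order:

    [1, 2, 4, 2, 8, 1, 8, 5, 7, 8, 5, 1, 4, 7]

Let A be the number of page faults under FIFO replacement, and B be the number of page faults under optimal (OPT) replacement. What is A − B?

Under FIFO: F F F . F F . F F F . F F F → 11 faults.
Under OPT: F F F . F . . F F . . F F . → 8 faults.
A − B = 11 − 8 = 3.

3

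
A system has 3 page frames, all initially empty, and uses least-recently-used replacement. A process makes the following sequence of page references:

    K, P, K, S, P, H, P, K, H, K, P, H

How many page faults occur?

K → fault, frames [K]
P → fault, frames [K, P]
K → hit
S → fault, frames [P, K, S]
P → hit
H → fault, evict K, frames [S, P, H]
P → hit
K → fault, evict S, frames [H, P, K]
H → hit
K → hit
P → hit
H → hit
Page faults: 5.

5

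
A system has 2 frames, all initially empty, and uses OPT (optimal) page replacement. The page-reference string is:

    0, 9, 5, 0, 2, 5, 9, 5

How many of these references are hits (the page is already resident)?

3

0 → miss, frames (0)
9 → miss, frames (0 9)
5 → miss, evict 9, frames (0 5)
0 → hit
2 → miss, evict 0, frames (5 2)
5 → hit
9 → miss, evict 2, frames (5 9)
5 → hit
Hits: 3.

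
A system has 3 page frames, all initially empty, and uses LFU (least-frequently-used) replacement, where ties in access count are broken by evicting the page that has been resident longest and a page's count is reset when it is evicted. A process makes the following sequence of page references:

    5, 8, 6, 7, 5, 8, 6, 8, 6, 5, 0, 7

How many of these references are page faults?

5 -> miss, frames [5]
8 -> miss, frames [5, 8]
6 -> miss, frames [5, 8, 6]
7 -> miss, evict 5, frames [8, 6, 7]
5 -> miss, evict 8, frames [6, 7, 5]
8 -> miss, evict 6, frames [7, 5, 8]
6 -> miss, evict 7, frames [5, 8, 6]
8 -> hit
6 -> hit
5 -> hit
0 -> miss, evict 5, frames [8, 6, 0]
7 -> miss, evict 0, frames [8, 6, 7]
Page faults: 9.

9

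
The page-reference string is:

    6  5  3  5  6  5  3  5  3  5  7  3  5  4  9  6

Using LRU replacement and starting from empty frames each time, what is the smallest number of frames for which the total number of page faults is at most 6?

f=1: 16 faults
f=2: 11 faults
f=3: 7 faults
f=4: 7 faults
f=5: 7 faults
f=6: 6 faults
Smallest f with faults ≤ 6 is 6.

6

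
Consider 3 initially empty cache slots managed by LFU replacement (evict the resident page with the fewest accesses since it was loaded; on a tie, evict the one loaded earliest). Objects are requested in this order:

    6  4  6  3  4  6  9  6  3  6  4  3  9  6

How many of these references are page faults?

6 -> miss, frames {6}
4 -> miss, frames {6,4}
6 -> hit
3 -> miss, frames {6,4,3}
4 -> hit
6 -> hit
9 -> miss, evict 3, frames {6,4,9}
6 -> hit
3 -> miss, evict 9, frames {6,4,3}
6 -> hit
4 -> hit
3 -> hit
9 -> miss, evict 3, frames {6,4,9}
6 -> hit
Page faults: 6.

6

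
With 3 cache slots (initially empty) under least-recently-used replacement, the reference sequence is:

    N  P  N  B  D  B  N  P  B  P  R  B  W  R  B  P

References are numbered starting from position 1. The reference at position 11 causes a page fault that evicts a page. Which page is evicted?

N

pos 1: N -> fault, frames (N)
pos 2: P -> fault, frames (N P)
pos 3: N -> hit
pos 4: B -> fault, frames (P N B)
pos 5: D -> fault, evict P, frames (N B D)
pos 6: B -> hit
pos 7: N -> hit
pos 8: P -> fault, evict D, frames (B N P)
pos 9: B -> hit
pos 10: P -> hit
pos 11: R -> fault, evict N, frames (B P R)
At position 11, page N is evicted.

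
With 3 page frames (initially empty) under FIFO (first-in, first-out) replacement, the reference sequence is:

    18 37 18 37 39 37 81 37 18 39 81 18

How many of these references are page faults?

18 -> miss, frames (18)
37 -> miss, frames (18 37)
18 -> hit
37 -> hit
39 -> miss, frames (18 37 39)
37 -> hit
81 -> miss, evict 18, frames (37 39 81)
37 -> hit
18 -> miss, evict 37, frames (39 81 18)
39 -> hit
81 -> hit
18 -> hit
Page faults: 5.

5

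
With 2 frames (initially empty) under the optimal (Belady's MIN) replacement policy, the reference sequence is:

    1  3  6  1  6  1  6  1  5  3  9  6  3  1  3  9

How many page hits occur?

1 → fault, frames (1)
3 → fault, frames (1 3)
6 → fault, evict 3, frames (1 6)
1 → hit
6 → hit
1 → hit
6 → hit
1 → hit
5 → fault, evict 1, frames (6 5)
3 → fault, evict 5, frames (6 3)
9 → fault, evict 3, frames (6 9)
6 → hit
3 → fault, evict 6, frames (9 3)
1 → fault, evict 9, frames (3 1)
3 → hit
9 → fault, evict 1, frames (3 9)
Hits: 7.

7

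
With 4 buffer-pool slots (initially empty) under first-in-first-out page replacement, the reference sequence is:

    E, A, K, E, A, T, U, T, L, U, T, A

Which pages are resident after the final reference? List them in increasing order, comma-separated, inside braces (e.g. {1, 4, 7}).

{A, L, T, U}

E → miss, frames [E]
A → miss, frames [E, A]
K → miss, frames [E, A, K]
E → hit
A → hit
T → miss, frames [E, A, K, T]
U → miss, evict E, frames [A, K, T, U]
T → hit
L → miss, evict A, frames [K, T, U, L]
U → hit
T → hit
A → miss, evict K, frames [T, U, L, A]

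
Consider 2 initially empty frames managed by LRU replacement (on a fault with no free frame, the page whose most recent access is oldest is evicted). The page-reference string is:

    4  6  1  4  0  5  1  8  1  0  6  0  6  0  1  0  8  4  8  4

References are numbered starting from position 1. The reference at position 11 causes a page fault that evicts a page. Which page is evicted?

1

pos 1: 4: fault, frames {4}
pos 2: 6: fault, frames {4,6}
pos 3: 1: fault, evict 4, frames {6,1}
pos 4: 4: fault, evict 6, frames {1,4}
pos 5: 0: fault, evict 1, frames {4,0}
pos 6: 5: fault, evict 4, frames {0,5}
pos 7: 1: fault, evict 0, frames {5,1}
pos 8: 8: fault, evict 5, frames {1,8}
pos 9: 1: hit
pos 10: 0: fault, evict 8, frames {1,0}
pos 11: 6: fault, evict 1, frames {0,6}
At position 11, page 1 is evicted.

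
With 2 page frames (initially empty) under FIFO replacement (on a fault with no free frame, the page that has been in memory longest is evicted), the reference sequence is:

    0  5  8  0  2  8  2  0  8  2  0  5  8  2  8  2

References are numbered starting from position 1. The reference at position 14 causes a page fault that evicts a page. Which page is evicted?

pos 1: 0 → fault, frames {0}
pos 2: 5 → fault, frames {0,5}
pos 3: 8 → fault, evict 0, frames {5,8}
pos 4: 0 → fault, evict 5, frames {8,0}
pos 5: 2 → fault, evict 8, frames {0,2}
pos 6: 8 → fault, evict 0, frames {2,8}
pos 7: 2 → hit
pos 8: 0 → fault, evict 2, frames {8,0}
pos 9: 8 → hit
pos 10: 2 → fault, evict 8, frames {0,2}
pos 11: 0 → hit
pos 12: 5 → fault, evict 0, frames {2,5}
pos 13: 8 → fault, evict 2, frames {5,8}
pos 14: 2 → fault, evict 5, frames {8,2}
At position 14, page 5 is evicted.

5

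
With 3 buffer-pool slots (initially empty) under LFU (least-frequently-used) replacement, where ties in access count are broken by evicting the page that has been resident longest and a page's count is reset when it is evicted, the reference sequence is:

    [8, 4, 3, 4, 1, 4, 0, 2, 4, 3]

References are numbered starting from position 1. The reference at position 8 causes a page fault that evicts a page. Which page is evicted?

pos 1: 8 -> miss, frames [8]
pos 2: 4 -> miss, frames [8, 4]
pos 3: 3 -> miss, frames [8, 4, 3]
pos 4: 4 -> hit
pos 5: 1 -> miss, evict 8, frames [4, 3, 1]
pos 6: 4 -> hit
pos 7: 0 -> miss, evict 3, frames [4, 1, 0]
pos 8: 2 -> miss, evict 1, frames [4, 0, 2]
At position 8, page 1 is evicted.

1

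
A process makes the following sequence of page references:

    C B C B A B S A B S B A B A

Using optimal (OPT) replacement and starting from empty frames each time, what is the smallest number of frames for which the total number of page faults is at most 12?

2

f=1: 14 faults
f=2: 6 faults
f=3: 4 faults
f=4: 4 faults
Smallest f with faults ≤ 12 is 2.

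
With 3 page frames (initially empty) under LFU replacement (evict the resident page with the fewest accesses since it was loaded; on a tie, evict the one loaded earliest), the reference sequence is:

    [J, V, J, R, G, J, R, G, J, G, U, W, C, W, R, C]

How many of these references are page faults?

10

J: fault, frames [J]
V: fault, frames [J, V]
J: hit
R: fault, frames [J, V, R]
G: fault, evict V, frames [J, R, G]
J: hit
R: hit
G: hit
J: hit
G: hit
U: fault, evict R, frames [J, G, U]
W: fault, evict U, frames [J, G, W]
C: fault, evict W, frames [J, G, C]
W: fault, evict C, frames [J, G, W]
R: fault, evict W, frames [J, G, R]
C: fault, evict R, frames [J, G, C]
Page faults: 10.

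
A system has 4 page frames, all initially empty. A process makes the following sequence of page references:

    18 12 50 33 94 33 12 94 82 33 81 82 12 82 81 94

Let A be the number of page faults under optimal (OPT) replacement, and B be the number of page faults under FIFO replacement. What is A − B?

-1

Under OPT: F F F F F . . . F . F . . . . . → 7 faults.
Under FIFO: F F F F F . . . F . F . F . . . → 8 faults.
A − B = 7 − 8 = -1.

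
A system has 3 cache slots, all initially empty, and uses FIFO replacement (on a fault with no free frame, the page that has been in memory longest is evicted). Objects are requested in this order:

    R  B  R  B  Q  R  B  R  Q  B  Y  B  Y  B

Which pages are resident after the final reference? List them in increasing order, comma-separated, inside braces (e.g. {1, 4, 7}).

R → fault, frames (R)
B → fault, frames (R B)
R → hit
B → hit
Q → fault, frames (R B Q)
R → hit
B → hit
R → hit
Q → hit
B → hit
Y → fault, evict R, frames (B Q Y)
B → hit
Y → hit
B → hit

{B, Q, Y}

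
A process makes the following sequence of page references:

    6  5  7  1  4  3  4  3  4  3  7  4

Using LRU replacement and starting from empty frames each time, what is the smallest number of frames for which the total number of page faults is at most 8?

2

f=1: 12 faults
f=2: 8 faults
f=3: 7 faults
f=4: 6 faults
f=5: 6 faults
f=6: 6 faults
Smallest f with faults ≤ 8 is 2.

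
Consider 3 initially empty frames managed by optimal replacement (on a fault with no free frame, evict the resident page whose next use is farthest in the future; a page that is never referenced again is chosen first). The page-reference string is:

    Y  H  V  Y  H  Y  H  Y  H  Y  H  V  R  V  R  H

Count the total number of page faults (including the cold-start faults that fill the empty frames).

4

Y: miss, frames {Y}
H: miss, frames {Y,H}
V: miss, frames {Y,H,V}
Y: hit
H: hit
Y: hit
H: hit
Y: hit
H: hit
Y: hit
H: hit
V: hit
R: miss, evict Y, frames {H,V,R}
V: hit
R: hit
H: hit
Page faults: 4.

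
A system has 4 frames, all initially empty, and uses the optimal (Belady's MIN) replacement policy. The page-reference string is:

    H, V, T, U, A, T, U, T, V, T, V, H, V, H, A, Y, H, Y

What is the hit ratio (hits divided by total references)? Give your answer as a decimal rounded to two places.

H → fault, frames {H}
V → fault, frames {H,V}
T → fault, frames {H,V,T}
U → fault, frames {H,V,T,U}
A → fault, evict H, frames {V,T,U,A}
T → hit
U → hit
T → hit
V → hit
T → hit
V → hit
H → fault, evict U, frames {V,T,A,H}
V → hit
H → hit
A → hit
Y → fault, evict A, frames {V,T,H,Y}
H → hit
Y → hit
Hits: 11 of 18 references → 11/18 = 0.6111.

0.61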